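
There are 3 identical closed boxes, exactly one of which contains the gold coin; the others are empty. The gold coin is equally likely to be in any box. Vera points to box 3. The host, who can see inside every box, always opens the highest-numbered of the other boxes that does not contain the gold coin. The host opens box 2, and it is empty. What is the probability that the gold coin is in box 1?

Apply Bayes' rule, conditioning on where the gold coin actually is.
If it is in either of boxes 1 and 3 (prior 1/3 each): box 2 is the highest-numbered option available, probability 1; weight (1/3)·1 = 1/3 each.
If it is in box 2 (prior 1/3): the host opened box 2, so this case is ruled out; weight (1/3)·0 = 0.
The weights sum to 2/3.
So P(the gold coin in box 1 | the host opened box 2) = (1/3) / (2/3) = 1/2.

1/2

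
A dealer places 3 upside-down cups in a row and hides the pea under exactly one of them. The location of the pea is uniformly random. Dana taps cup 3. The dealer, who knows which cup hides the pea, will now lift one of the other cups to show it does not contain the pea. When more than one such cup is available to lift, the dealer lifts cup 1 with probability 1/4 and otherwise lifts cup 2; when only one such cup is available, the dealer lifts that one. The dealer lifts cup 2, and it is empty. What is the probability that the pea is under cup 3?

Consider each possible location of the pea in turn.
If it is under cup 1 (prior 1/3): only cup 2 is available, probability 1; weight (1/3)·1 = 1/3.
If it is under cup 2 (prior 1/3): the dealer opened cup 2, so this case is ruled out; weight (1/3)·0 = 0.
If it is under cup 3 (prior 1/3): cup 1 is available but not opened, probability 3/4; weight (1/3)·(3/4) = 1/4.
The weights sum to 7/12.
So P(the pea under cup 3 | the dealer opened cup 2) = (1/4) / (7/12) = 3/7.

3/7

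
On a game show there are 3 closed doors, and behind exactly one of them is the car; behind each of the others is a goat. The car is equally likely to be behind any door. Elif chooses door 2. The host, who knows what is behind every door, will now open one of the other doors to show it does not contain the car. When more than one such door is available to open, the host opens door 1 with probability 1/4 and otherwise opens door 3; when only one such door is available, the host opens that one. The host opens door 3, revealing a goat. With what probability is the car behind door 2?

Condition on the true location of the car.
If it is behind door 1 (prior 1/3): only door 3 is available, probability 1; weight (1/3)·1 = 1/3.
If it is behind door 2 (prior 1/3): door 1 is available but not opened, probability 3/4; weight (1/3)·(3/4) = 1/4.
If it is behind door 3 (prior 1/3): the host opened door 3, so this case is ruled out; weight (1/3)·0 = 0.
The weights sum to 7/12.
So P(the car behind door 2 | the host opened door 3) = (1/4) / (7/12) = 3/7.

3/7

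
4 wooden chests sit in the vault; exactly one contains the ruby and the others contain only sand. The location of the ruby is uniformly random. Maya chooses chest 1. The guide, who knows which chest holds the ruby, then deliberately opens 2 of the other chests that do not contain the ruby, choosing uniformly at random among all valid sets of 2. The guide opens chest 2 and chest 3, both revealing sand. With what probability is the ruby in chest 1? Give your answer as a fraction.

1/4

Apply Bayes' rule, conditioning on where the ruby actually is.
If it is in chest 1 (prior 1/4): the guide has 3 equally likely choices, so probability 1/3; weight (1/4)·(1/3) = 1/12.
If it is in either of chests 2 and 3 (prior 1/4 each): that chest was opened and seen not to hold the prize — ruled out; weight (1/4)·0 = 0 each.
If it is in chest 4 (prior 1/4): the guide has no choice, probability 1; weight (1/4)·1 = 1/4.
The weights sum to 1/3.
So P(the ruby in chest 1 | the guide opened chest 2 and chest 3) = (1/12) / (1/3) = 1/4.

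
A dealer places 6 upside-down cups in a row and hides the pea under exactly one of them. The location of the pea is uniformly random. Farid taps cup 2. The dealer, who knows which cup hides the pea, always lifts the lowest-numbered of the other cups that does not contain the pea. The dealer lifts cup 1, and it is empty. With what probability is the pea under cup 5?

1/5

Apply Bayes' rule, conditioning on where the pea actually is.
If it is under cup 1 (prior 1/6): the dealer opened cup 1, so this case is ruled out; weight (1/6)·0 = 0.
If it is under any of cups 2, 3, 4, 5, and 6 (prior 1/6 each): cup 1 is the lowest-numbered option available, probability 1; weight (1/6)·1 = 1/6 each.
The weights sum to 5/6.
So P(the pea under cup 5 | the dealer opened cup 1) = (1/6) / (5/6) = 1/5.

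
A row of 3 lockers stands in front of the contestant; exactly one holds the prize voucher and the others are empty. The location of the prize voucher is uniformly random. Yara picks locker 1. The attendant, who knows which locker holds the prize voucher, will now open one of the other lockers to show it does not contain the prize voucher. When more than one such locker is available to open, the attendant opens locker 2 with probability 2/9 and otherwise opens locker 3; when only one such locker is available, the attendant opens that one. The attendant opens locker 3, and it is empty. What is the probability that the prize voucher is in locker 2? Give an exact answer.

9/16

Condition on the true location of the prize voucher.
If it is in locker 1 (prior 1/3): locker 2 is available but not opened, probability 7/9; weight (1/3)·(7/9) = 7/27.
If it is in locker 2 (prior 1/3): only locker 3 is available, probability 1; weight (1/3)·1 = 1/3.
If it is in locker 3 (prior 1/3): the attendant opened locker 3, so this case is ruled out; weight (1/3)·0 = 0.
The weights sum to 16/27.
So P(the prize voucher in locker 2 | the attendant opened locker 3) = (1/3) / (16/27) = 9/16.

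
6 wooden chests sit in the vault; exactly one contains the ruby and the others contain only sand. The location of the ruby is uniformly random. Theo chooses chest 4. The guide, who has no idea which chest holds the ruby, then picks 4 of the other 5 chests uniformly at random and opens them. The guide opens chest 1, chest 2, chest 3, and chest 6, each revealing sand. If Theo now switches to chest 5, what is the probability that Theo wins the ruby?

1/2

Because the guide chose which chests to open without knowing where the ruby is, the choice is independent of the prize location. Learning that none of the 4 opened chests holds the ruby simply rules out those 4 locations and leaves the remaining 2 chests still equally likely by symmetry.
So P(the ruby in chest 5) = 1/2.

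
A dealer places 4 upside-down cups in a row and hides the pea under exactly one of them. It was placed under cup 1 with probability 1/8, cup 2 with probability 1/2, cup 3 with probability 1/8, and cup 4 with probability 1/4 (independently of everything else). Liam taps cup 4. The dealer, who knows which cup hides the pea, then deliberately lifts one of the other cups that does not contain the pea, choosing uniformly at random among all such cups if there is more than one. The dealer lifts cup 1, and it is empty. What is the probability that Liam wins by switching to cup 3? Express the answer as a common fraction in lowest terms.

Apply Bayes' rule, conditioning on where the pea actually is.
If it is under cup 1 (prior 1/8): the dealer opened cup 1, so this case is ruled out; weight (1/8)·0 = 0.
If it is under cup 2 (prior 1/2): the dealer has 2 equally likely choices, so probability 1/2; weight (1/2)·(1/2) = 1/4.
If it is under cup 3 (prior 1/8): the dealer has 2 equally likely choices, so probability 1/2; weight (1/8)·(1/2) = 1/16.
If it is under cup 4 (prior 1/4): the dealer has 3 equally likely choices, so probability 1/3; weight (1/4)·(1/3) = 1/12.
The weights sum to 19/48.
So P(the pea under cup 3 | the dealer opened cup 1) = (1/16) / (19/48) = 3/19.

3/19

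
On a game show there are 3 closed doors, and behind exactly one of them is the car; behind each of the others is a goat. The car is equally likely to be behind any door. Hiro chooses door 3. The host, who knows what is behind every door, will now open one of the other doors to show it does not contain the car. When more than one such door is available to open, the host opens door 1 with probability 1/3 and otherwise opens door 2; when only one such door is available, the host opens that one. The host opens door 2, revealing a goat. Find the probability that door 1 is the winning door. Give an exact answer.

3/5

Apply Bayes' rule, conditioning on where the car actually is.
If it is behind door 1 (prior 1/3): only door 2 is available, probability 1; weight (1/3)·1 = 1/3.
If it is behind door 2 (prior 1/3): the host opened door 2, so this case is ruled out; weight (1/3)·0 = 0.
If it is behind door 3 (prior 1/3): door 1 is available but not opened, probability 2/3; weight (1/3)·(2/3) = 2/9.
The weights sum to 5/9.
So P(the car behind door 1 | the host opened door 2) = (1/3) / (5/9) = 3/5.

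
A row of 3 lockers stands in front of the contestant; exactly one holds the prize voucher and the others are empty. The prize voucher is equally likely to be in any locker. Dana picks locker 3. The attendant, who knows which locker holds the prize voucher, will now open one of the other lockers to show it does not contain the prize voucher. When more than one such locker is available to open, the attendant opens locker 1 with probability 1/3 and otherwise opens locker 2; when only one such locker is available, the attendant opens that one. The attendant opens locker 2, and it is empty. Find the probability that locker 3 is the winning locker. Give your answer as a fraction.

Apply Bayes' rule, conditioning on where the prize voucher actually is.
If it is in locker 1 (prior 1/3): only locker 2 is available, probability 1; weight (1/3)·1 = 1/3.
If it is in locker 2 (prior 1/3): the attendant opened locker 2, so this case is ruled out; weight (1/3)·0 = 0.
If it is in locker 3 (prior 1/3): locker 1 is available but not opened, probability 2/3; weight (1/3)·(2/3) = 2/9.
The weights sum to 5/9.
So P(the prize voucher in locker 3 | the attendant opened locker 2) = (2/9) / (5/9) = 2/5.

2/5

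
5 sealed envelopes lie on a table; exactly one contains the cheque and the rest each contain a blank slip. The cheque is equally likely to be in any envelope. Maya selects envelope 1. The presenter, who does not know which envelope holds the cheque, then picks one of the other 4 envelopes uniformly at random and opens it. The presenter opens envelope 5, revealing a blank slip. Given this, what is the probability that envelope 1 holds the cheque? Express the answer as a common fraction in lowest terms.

Apply Bayes' rule, conditioning on where the cheque actually is.
If it is in any of envelopes 1, 2, 3, and 4 (prior 1/5 each): the presenter picks envelope 5 with probability 1/4 regardless, and it is not the prize; weight (1/5)·(1/4) = 1/20 each.
If it is in envelope 5 (prior 1/5): the presenter opened envelope 5, so this case is ruled out; weight (1/5)·0 = 0.
The weights sum to 1/5.
So P(the cheque in envelope 1 | the presenter opened envelope 5) = (1/20) / (1/5) = 1/4.

1/4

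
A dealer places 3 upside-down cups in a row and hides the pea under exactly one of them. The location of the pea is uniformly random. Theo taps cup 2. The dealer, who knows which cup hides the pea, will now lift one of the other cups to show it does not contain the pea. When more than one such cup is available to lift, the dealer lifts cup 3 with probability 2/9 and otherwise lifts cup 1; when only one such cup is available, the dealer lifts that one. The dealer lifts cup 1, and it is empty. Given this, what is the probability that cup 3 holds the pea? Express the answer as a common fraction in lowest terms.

9/16

Condition on the true location of the pea.
If it is under cup 1 (prior 1/3): the dealer opened cup 1, so this case is ruled out; weight (1/3)·0 = 0.
If it is under cup 2 (prior 1/3): cup 3 is available but not opened, probability 7/9; weight (1/3)·(7/9) = 7/27.
If it is under cup 3 (prior 1/3): only cup 1 is available, probability 1; weight (1/3)·1 = 1/3.
The weights sum to 16/27.
So P(the pea under cup 3 | the dealer opened cup 1) = (1/3) / (16/27) = 9/16.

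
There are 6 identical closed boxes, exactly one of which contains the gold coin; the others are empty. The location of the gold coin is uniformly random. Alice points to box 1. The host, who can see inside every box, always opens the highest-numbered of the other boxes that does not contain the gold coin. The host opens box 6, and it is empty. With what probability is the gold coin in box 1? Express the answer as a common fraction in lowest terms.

Consider each possible location of the gold coin in turn.
If it is in any of boxes 1, 2, 3, 4, and 5 (prior 1/6 each): box 6 is the highest-numbered option available, probability 1; weight (1/6)·1 = 1/6 each.
If it is in box 6 (prior 1/6): the host opened box 6, so this case is ruled out; weight (1/6)·0 = 0.
The weights sum to 5/6.
So P(the gold coin in box 1 | the host opened box 6) = (1/6) / (5/6) = 1/5.

1/5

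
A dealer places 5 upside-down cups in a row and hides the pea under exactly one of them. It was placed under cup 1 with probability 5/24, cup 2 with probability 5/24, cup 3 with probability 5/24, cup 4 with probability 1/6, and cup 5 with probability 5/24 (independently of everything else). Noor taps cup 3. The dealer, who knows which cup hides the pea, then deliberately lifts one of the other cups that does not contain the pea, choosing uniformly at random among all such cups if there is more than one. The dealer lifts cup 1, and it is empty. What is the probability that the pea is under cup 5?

Consider each possible location of the pea in turn.
If it is under cup 1 (prior 5/24): the dealer opened cup 1, so this case is ruled out; weight (5/24)·0 = 0.
If it is under either of cups 2 and 5 (prior 5/24 each): the dealer has 3 equally likely choices, so probability 1/3; weight (5/24)·(1/3) = 5/72 each.
If it is under cup 3 (prior 5/24): the dealer has 4 equally likely choices, so probability 1/4; weight (5/24)·(1/4) = 5/96.
If it is under cup 4 (prior 1/6): the dealer has 3 equally likely choices, so probability 1/3; weight (1/6)·(1/3) = 1/18.
The weights sum to 71/288.
So P(the pea under cup 5 | the dealer opened cup 1) = (5/72) / (71/288) = 20/71.

20/71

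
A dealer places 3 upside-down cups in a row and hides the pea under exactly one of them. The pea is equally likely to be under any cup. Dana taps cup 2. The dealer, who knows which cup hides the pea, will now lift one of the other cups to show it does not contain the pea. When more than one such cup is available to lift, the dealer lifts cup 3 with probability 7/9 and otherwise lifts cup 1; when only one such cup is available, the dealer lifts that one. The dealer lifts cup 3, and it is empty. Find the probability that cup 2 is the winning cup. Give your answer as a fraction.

7/16

Condition on the true location of the pea.
If it is under cup 1 (prior 1/3): only cup 3 is available, probability 1; weight (1/3)·1 = 1/3.
If it is under cup 2 (prior 1/3): cup 3 is available, opened with probability 7/9; weight (1/3)·(7/9) = 7/27.
If it is under cup 3 (prior 1/3): the dealer opened cup 3, so this case is ruled out; weight (1/3)·0 = 0.
The weights sum to 16/27.
So P(the pea under cup 2 | the dealer opened cup 3) = (7/27) / (16/27) = 7/16.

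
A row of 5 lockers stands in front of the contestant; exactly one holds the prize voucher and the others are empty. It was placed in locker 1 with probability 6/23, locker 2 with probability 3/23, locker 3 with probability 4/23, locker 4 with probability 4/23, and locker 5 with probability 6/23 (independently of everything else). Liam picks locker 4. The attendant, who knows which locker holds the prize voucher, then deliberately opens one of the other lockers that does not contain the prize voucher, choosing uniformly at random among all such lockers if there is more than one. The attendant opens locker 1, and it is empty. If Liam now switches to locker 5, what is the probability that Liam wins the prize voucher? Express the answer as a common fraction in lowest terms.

3/8

Apply Bayes' rule, conditioning on where the prize voucher actually is.
If it is in locker 1 (prior 6/23): the attendant opened locker 1, so this case is ruled out; weight (6/23)·0 = 0.
If it is in locker 2 (prior 3/23): the attendant has 3 equally likely choices, so probability 1/3; weight (3/23)·(1/3) = 1/23.
If it is in locker 3 (prior 4/23): the attendant has 3 equally likely choices, so probability 1/3; weight (4/23)·(1/3) = 4/69.
If it is in locker 4 (prior 4/23): the attendant has 4 equally likely choices, so probability 1/4; weight (4/23)·(1/4) = 1/23.
If it is in locker 5 (prior 6/23): the attendant has 3 equally likely choices, so probability 1/3; weight (6/23)·(1/3) = 2/23.
The weights sum to 16/69.
So P(the prize voucher in locker 5 | the attendant opened locker 1) = (2/23) / (16/69) = 3/8.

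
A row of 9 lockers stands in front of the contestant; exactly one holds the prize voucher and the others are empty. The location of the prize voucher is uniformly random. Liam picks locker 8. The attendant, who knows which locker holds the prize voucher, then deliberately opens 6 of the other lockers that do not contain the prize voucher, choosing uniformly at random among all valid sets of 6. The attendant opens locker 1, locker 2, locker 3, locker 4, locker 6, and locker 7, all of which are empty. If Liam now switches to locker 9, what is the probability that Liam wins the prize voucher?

Apply Bayes' rule, conditioning on where the prize voucher actually is.
If it is in any of lockers 1, 2, 3, 4, 6, and 7 (prior 1/9 each): that locker was opened and seen not to hold the prize — ruled out; weight (1/9)·0 = 0 each.
If it is in either of lockers 5 and 9 (prior 1/9 each): the attendant has 7 equally likely choices, so probability 1/7; weight (1/9)·(1/7) = 1/63 each.
If it is in locker 8 (prior 1/9): the attendant has 28 equally likely choices, so probability 1/28; weight (1/9)·(1/28) = 1/252.
The weights sum to 1/28.
So P(the prize voucher in locker 9 | the attendant opened locker 1, locker 2, locker 3, locker 4, locker 6, and locker 7) = (1/63) / (1/28) = 4/9.

4/9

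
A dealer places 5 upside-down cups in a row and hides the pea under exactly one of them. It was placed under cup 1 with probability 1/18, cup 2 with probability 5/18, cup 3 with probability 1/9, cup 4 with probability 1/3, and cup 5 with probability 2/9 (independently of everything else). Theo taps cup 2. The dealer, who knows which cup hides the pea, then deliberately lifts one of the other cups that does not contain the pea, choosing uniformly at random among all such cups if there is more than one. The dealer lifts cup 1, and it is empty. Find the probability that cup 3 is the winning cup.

8/63

Condition on the true location of the pea.
If it is under cup 1 (prior 1/18): the dealer opened cup 1, so this case is ruled out; weight (1/18)·0 = 0.
If it is under cup 2 (prior 5/18): the dealer has 4 equally likely choices, so probability 1/4; weight (5/18)·(1/4) = 5/72.
If it is under cup 3 (prior 1/9): the dealer has 3 equally likely choices, so probability 1/3; weight (1/9)·(1/3) = 1/27.
If it is under cup 4 (prior 1/3): the dealer has 3 equally likely choices, so probability 1/3; weight (1/3)·(1/3) = 1/9.
If it is under cup 5 (prior 2/9): the dealer has 3 equally likely choices, so probability 1/3; weight (2/9)·(1/3) = 2/27.
The weights sum to 7/24.
So P(the pea under cup 3 | the dealer opened cup 1) = (1/27) / (7/24) = 8/63.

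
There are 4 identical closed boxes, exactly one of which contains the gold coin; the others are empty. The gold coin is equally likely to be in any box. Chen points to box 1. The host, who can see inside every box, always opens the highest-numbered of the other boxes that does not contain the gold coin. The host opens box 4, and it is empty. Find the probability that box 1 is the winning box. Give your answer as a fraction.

1/3

Condition on the true location of the gold coin.
If it is in any of boxes 1, 2, and 3 (prior 1/4 each): box 4 is the highest-numbered option available, probability 1; weight (1/4)·1 = 1/4 each.
If it is in box 4 (prior 1/4): the host opened box 4, so this case is ruled out; weight (1/4)·0 = 0.
The weights sum to 3/4.
So P(the gold coin in box 1 | the host opened box 4) = (1/4) / (3/4) = 1/3.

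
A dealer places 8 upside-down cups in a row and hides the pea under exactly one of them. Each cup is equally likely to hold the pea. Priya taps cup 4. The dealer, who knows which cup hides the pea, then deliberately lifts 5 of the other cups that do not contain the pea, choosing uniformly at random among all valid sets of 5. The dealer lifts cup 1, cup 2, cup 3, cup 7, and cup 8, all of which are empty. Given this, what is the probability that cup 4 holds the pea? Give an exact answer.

1/8

Apply Bayes' rule, conditioning on where the pea actually is.
If it is under any of cups 1, 2, 3, 7, and 8 (prior 1/8 each): that cup was opened and seen not to hold the prize — ruled out; weight (1/8)·0 = 0 each.
If it is under cup 4 (prior 1/8): the dealer has 21 equally likely choices, so probability 1/21; weight (1/8)·(1/21) = 1/168.
If it is under either of cups 5 and 6 (prior 1/8 each): the dealer has 6 equally likely choices, so probability 1/6; weight (1/8)·(1/6) = 1/48 each.
The weights sum to 1/21.
So P(the pea under cup 4 | the dealer opened cup 1, cup 2, cup 3, cup 7, and cup 8) = (1/168) / (1/21) = 1/8.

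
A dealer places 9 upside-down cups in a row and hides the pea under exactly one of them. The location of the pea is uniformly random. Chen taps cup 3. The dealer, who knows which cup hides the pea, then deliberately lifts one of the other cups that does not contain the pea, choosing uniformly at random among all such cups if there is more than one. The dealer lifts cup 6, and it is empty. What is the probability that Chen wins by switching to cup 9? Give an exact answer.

8/63

Condition on the true location of the pea.
If it is under any of cups 1, 2, 4, 5, 7, 8, and 9 (prior 1/9 each): the dealer has 7 equally likely choices, so probability 1/7; weight (1/9)·(1/7) = 1/63 each.
If it is under cup 3 (prior 1/9): the dealer has 8 equally likely choices, so probability 1/8; weight (1/9)·(1/8) = 1/72.
If it is under cup 6 (prior 1/9): the dealer opened cup 6, so this case is ruled out; weight (1/9)·0 = 0.
The weights sum to 1/8.
So P(the pea under cup 9 | the dealer opened cup 6) = (1/63) / (1/8) = 8/63.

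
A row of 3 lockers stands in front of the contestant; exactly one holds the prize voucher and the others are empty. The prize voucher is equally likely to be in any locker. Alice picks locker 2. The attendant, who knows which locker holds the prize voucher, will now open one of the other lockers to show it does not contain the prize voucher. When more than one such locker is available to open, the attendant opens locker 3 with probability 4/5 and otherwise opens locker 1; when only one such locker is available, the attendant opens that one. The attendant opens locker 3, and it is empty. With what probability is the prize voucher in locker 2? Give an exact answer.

Apply Bayes' rule, conditioning on where the prize voucher actually is.
If it is in locker 1 (prior 1/3): only locker 3 is available, probability 1; weight (1/3)·1 = 1/3.
If it is in locker 2 (prior 1/3): locker 3 is available, opened with probability 4/5; weight (1/3)·(4/5) = 4/15.
If it is in locker 3 (prior 1/3): the attendant opened locker 3, so this case is ruled out; weight (1/3)·0 = 0.
The weights sum to 3/5.
So P(the prize voucher in locker 2 | the attendant opened locker 3) = (4/15) / (3/5) = 4/9.

4/9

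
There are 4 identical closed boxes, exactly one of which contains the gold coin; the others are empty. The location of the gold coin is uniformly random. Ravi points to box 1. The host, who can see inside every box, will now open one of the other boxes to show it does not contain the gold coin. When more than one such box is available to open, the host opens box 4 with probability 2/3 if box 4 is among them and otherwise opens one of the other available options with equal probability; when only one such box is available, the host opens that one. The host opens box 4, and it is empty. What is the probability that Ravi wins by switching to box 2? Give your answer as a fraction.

Apply Bayes' rule, conditioning on where the gold coin actually is.
If it is in any of boxes 1, 2, and 3 (prior 1/4 each): box 4 is available, opened with probability 2/3; weight (1/4)·(2/3) = 1/6 each.
If it is in box 4 (prior 1/4): the host opened box 4, so this case is ruled out; weight (1/4)·0 = 0.
The weights sum to 1/2.
So P(the gold coin in box 2 | the host opened box 4) = (1/6) / (1/2) = 1/3.

1/3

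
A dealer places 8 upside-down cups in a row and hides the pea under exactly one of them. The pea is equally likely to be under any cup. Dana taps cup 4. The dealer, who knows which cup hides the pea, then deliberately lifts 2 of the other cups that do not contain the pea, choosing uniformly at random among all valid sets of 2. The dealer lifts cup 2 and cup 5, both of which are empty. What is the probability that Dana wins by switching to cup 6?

7/40

Consider each possible location of the pea in turn.
If it is under any of cups 1, 3, 6, 7, and 8 (prior 1/8 each): the dealer has 15 equally likely choices, so probability 1/15; weight (1/8)·(1/15) = 1/120 each.
If it is under either of cups 2 and 5 (prior 1/8 each): that cup was opened and seen not to hold the prize — ruled out; weight (1/8)·0 = 0 each.
If it is under cup 4 (prior 1/8): the dealer has 21 equally likely choices, so probability 1/21; weight (1/8)·(1/21) = 1/168.
The weights sum to 1/21.
So P(the pea under cup 6 | the dealer opened cup 2 and cup 5) = (1/120) / (1/21) = 7/40.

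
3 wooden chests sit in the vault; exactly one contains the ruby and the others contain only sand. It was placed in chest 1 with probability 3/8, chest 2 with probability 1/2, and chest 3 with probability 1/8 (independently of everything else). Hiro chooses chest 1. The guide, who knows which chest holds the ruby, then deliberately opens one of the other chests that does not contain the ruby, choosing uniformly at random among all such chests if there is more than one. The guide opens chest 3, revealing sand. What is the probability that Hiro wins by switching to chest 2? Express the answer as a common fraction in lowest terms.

Consider each possible location of the ruby in turn.
If it is in chest 1 (prior 3/8): the guide has 2 equally likely choices, so probability 1/2; weight (3/8)·(1/2) = 3/16.
If it is in chest 2 (prior 1/2): the guide has no choice, probability 1; weight (1/2)·1 = 1/2.
If it is in chest 3 (prior 1/8): the guide opened chest 3, so this case is ruled out; weight (1/8)·0 = 0.
The weights sum to 11/16.
So P(the ruby in chest 2 | the guide opened chest 3) = (1/2) / (11/16) = 8/11.

8/11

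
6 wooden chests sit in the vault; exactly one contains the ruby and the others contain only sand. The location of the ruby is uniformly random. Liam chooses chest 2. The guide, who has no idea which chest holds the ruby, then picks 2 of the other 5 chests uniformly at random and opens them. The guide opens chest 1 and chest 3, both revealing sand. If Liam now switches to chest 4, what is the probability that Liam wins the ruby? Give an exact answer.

Apply Bayes' rule, conditioning on where the ruby actually is.
If it is in either of chests 1 and 3 (prior 1/6 each): that chest was opened and seen not to hold the prize — ruled out; weight (1/6)·0 = 0 each.
If it is in any of chests 2, 4, 5, and 6 (prior 1/6 each): the guide picks exactly this set with probability 1/10 regardless, and none is the prize; weight (1/6)·(1/10) = 1/60 each.
The weights sum to 1/15.
So P(the ruby in chest 4 | the guide opened chest 1 and chest 3) = (1/60) / (1/15) = 1/4.

1/4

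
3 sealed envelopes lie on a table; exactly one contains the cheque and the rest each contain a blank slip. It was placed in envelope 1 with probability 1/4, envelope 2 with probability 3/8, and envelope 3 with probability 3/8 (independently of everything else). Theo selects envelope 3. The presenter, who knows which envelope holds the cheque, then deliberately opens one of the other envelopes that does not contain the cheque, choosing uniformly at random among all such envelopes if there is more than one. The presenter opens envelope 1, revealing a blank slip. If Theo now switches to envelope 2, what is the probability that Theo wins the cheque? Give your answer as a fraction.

2/3

Apply Bayes' rule, conditioning on where the cheque actually is.
If it is in envelope 1 (prior 1/4): the presenter opened envelope 1, so this case is ruled out; weight (1/4)·0 = 0.
If it is in envelope 2 (prior 3/8): the presenter has no choice, probability 1; weight (3/8)·1 = 3/8.
If it is in envelope 3 (prior 3/8): the presenter has 2 equally likely choices, so probability 1/2; weight (3/8)·(1/2) = 3/16.
The weights sum to 9/16.
So P(the cheque in envelope 2 | the presenter opened envelope 1) = (3/8) / (9/16) = 2/3.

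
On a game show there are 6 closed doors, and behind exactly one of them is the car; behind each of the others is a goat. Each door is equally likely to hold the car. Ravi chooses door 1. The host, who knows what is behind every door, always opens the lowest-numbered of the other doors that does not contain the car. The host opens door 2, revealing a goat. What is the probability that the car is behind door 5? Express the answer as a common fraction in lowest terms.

1/5

Condition on the true location of the car.
If it is behind any of doors 1, 3, 4, 5, and 6 (prior 1/6 each): door 2 is the lowest-numbered option available, probability 1; weight (1/6)·1 = 1/6 each.
If it is behind door 2 (prior 1/6): the host opened door 2, so this case is ruled out; weight (1/6)·0 = 0.
The weights sum to 5/6.
So P(the car behind door 5 | the host opened door 2) = (1/6) / (5/6) = 1/5.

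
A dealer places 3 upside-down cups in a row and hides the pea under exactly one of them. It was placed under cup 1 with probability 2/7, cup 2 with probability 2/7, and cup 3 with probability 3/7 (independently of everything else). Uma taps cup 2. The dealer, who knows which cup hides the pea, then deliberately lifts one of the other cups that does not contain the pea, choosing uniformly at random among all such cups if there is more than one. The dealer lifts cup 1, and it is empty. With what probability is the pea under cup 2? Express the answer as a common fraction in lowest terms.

1/4

Consider each possible location of the pea in turn.
If it is under cup 1 (prior 2/7): the dealer opened cup 1, so this case is ruled out; weight (2/7)·0 = 0.
If it is under cup 2 (prior 2/7): the dealer has 2 equally likely choices, so probability 1/2; weight (2/7)·(1/2) = 1/7.
If it is under cup 3 (prior 3/7): the dealer has no choice, probability 1; weight (3/7)·1 = 3/7.
The weights sum to 4/7.
So P(the pea under cup 2 | the dealer opened cup 1) = (1/7) / (4/7) = 1/4.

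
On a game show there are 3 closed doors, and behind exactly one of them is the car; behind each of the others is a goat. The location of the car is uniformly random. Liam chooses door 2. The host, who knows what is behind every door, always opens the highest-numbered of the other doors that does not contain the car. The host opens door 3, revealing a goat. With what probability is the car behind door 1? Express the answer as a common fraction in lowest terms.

1/2

Consider each possible location of the car in turn.
If it is behind either of doors 1 and 2 (prior 1/3 each): door 3 is the highest-numbered option available, probability 1; weight (1/3)·1 = 1/3 each.
If it is behind door 3 (prior 1/3): the host opened door 3, so this case is ruled out; weight (1/3)·0 = 0.
The weights sum to 2/3.
So P(the car behind door 1 | the host opened door 3) = (1/3) / (2/3) = 1/2.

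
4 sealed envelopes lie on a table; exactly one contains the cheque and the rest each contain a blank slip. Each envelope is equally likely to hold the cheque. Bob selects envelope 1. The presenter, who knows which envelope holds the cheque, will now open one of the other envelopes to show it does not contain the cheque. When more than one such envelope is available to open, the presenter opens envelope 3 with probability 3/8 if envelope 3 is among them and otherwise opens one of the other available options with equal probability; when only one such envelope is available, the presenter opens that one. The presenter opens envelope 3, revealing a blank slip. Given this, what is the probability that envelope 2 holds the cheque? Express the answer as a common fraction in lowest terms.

Condition on the true location of the cheque.
If it is in any of envelopes 1, 2, and 4 (prior 1/4 each): envelope 3 is available, opened with probability 3/8; weight (1/4)·(3/8) = 3/32 each.
If it is in envelope 3 (prior 1/4): the presenter opened envelope 3, so this case is ruled out; weight (1/4)·0 = 0.
The weights sum to 9/32.
So P(the cheque in envelope 2 | the presenter opened envelope 3) = (3/32) / (9/32) = 1/3.

1/3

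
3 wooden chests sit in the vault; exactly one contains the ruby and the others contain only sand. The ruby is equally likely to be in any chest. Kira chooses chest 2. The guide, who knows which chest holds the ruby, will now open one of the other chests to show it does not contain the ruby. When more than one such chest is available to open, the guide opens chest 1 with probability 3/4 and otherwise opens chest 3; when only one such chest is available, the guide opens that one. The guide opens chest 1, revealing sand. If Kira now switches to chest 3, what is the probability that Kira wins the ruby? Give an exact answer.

Apply Bayes' rule, conditioning on where the ruby actually is.
If it is in chest 1 (prior 1/3): the guide opened chest 1, so this case is ruled out; weight (1/3)·0 = 0.
If it is in chest 2 (prior 1/3): chest 1 is available, opened with probability 3/4; weight (1/3)·(3/4) = 1/4.
If it is in chest 3 (prior 1/3): only chest 1 is available, probability 1; weight (1/3)·1 = 1/3.
The weights sum to 7/12.
So P(the ruby in chest 3 | the guide opened chest 1) = (1/3) / (7/12) = 4/7.

4/7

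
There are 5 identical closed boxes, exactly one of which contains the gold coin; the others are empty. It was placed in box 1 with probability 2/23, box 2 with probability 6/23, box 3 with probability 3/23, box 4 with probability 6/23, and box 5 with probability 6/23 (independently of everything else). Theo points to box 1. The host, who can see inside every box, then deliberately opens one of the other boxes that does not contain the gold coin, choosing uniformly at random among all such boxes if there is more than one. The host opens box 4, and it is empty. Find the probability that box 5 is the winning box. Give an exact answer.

Consider each possible location of the gold coin in turn.
If it is in box 1 (prior 2/23): the host has 4 equally likely choices, so probability 1/4; weight (2/23)·(1/4) = 1/46.
If it is in either of boxes 2 and 5 (prior 6/23 each): the host has 3 equally likely choices, so probability 1/3; weight (6/23)·(1/3) = 2/23 each.
If it is in box 3 (prior 3/23): the host has 3 equally likely choices, so probability 1/3; weight (3/23)·(1/3) = 1/23.
If it is in box 4 (prior 6/23): the host opened box 4, so this case is ruled out; weight (6/23)·0 = 0.
The weights sum to 11/46.
So P(the gold coin in box 5 | the host opened box 4) = (2/23) / (11/46) = 4/11.

4/11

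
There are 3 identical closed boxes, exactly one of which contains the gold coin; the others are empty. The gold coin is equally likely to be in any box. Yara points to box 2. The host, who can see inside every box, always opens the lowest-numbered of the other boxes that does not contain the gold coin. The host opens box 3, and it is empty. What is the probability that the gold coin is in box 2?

Apply Bayes' rule, conditioning on where the gold coin actually is.
If it is in box 1 (prior 1/3): box 3 is the lowest-numbered option available, probability 1; weight (1/3)·1 = 1/3.
If it is in box 2 (prior 1/3): the host would have opened box 1 instead, probability 0; weight (1/3)·0 = 0.
If it is in box 3 (prior 1/3): the host opened box 3, so this case is ruled out; weight (1/3)·0 = 0.
The weights sum to 1/3.
So P(the gold coin in box 2 | the host opened box 3) = 0 / (1/3) = 0.

0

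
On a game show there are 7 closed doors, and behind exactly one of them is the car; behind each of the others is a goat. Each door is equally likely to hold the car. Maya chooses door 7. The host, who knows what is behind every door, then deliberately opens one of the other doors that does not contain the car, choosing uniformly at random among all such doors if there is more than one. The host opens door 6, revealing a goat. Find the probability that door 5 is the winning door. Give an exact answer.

Consider each possible location of the car in turn.
If it is behind any of doors 1, 2, 3, 4, and 5 (prior 1/7 each): the host has 5 equally likely choices, so probability 1/5; weight (1/7)·(1/5) = 1/35 each.
If it is behind door 6 (prior 1/7): the host opened door 6, so this case is ruled out; weight (1/7)·0 = 0.
If it is behind door 7 (prior 1/7): the host has 6 equally likely choices, so probability 1/6; weight (1/7)·(1/6) = 1/42.
The weights sum to 1/6.
So P(the car behind door 5 | the host opened door 6) = (1/35) / (1/6) = 6/35.

6/35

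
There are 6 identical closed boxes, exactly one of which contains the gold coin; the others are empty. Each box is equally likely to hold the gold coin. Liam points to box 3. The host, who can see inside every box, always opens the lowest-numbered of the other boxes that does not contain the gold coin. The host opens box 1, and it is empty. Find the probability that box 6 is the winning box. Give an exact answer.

1/5

Consider each possible location of the gold coin in turn.
If it is in box 1 (prior 1/6): the host opened box 1, so this case is ruled out; weight (1/6)·0 = 0.
If it is in any of boxes 2, 3, 4, 5, and 6 (prior 1/6 each): box 1 is the lowest-numbered option available, probability 1; weight (1/6)·1 = 1/6 each.
The weights sum to 5/6.
So P(the gold coin in box 6 | the host opened box 1) = (1/6) / (5/6) = 1/5.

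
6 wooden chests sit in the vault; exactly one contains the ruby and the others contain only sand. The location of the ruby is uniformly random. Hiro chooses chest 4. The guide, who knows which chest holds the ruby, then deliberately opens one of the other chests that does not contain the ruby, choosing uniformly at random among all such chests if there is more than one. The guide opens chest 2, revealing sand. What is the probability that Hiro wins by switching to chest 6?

Consider each possible location of the ruby in turn.
If it is in any of chests 1, 3, 5, and 6 (prior 1/6 each): the guide has 4 equally likely choices, so probability 1/4; weight (1/6)·(1/4) = 1/24 each.
If it is in chest 2 (prior 1/6): the guide opened chest 2, so this case is ruled out; weight (1/6)·0 = 0.
If it is in chest 4 (prior 1/6): the guide has 5 equally likely choices, so probability 1/5; weight (1/6)·(1/5) = 1/30.
The weights sum to 1/5.
So P(the ruby in chest 6 | the guide opened chest 2) = (1/24) / (1/5) = 5/24.

5/24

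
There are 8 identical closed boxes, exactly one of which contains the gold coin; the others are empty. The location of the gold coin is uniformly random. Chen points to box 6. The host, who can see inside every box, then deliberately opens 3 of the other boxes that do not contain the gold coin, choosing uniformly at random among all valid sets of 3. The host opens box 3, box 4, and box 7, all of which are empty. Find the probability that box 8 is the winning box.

7/32

Consider each possible location of the gold coin in turn.
If it is in any of boxes 1, 2, 5, and 8 (prior 1/8 each): the host has 20 equally likely choices, so probability 1/20; weight (1/8)·(1/20) = 1/160 each.
If it is in any of boxes 3, 4, and 7 (prior 1/8 each): that box was opened and seen not to hold the prize — ruled out; weight (1/8)·0 = 0 each.
If it is in box 6 (prior 1/8): the host has 35 equally likely choices, so probability 1/35; weight (1/8)·(1/35) = 1/280.
The weights sum to 1/35.
So P(the gold coin in box 8 | the host opened box 3, box 4, and box 7) = (1/160) / (1/35) = 7/32.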